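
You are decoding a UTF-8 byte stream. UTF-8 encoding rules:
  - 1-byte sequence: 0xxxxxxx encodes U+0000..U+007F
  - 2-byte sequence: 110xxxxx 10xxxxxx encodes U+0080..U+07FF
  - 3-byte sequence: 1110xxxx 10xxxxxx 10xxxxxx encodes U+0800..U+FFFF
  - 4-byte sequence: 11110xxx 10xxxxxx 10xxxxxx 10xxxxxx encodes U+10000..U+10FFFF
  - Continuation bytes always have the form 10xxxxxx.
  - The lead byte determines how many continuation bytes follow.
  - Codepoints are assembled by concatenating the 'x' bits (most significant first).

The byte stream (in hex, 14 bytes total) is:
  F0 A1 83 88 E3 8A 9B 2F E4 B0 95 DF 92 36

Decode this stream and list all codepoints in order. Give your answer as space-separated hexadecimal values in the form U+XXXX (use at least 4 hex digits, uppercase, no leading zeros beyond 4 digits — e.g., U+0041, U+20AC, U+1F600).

Byte[0]=F0: 4-byte lead, need 3 cont bytes. acc=0x0
Byte[1]=A1: continuation. acc=(acc<<6)|0x21=0x21
Byte[2]=83: continuation. acc=(acc<<6)|0x03=0x843
Byte[3]=88: continuation. acc=(acc<<6)|0x08=0x210C8
Completed: cp=U+210C8 (starts at byte 0)
Byte[4]=E3: 3-byte lead, need 2 cont bytes. acc=0x3
Byte[5]=8A: continuation. acc=(acc<<6)|0x0A=0xCA
Byte[6]=9B: continuation. acc=(acc<<6)|0x1B=0x329B
Completed: cp=U+329B (starts at byte 4)
Byte[7]=2F: 1-byte ASCII. cp=U+002F
Byte[8]=E4: 3-byte lead, need 2 cont bytes. acc=0x4
Byte[9]=B0: continuation. acc=(acc<<6)|0x30=0x130
Byte[10]=95: continuation. acc=(acc<<6)|0x15=0x4C15
Completed: cp=U+4C15 (starts at byte 8)
Byte[11]=DF: 2-byte lead, need 1 cont bytes. acc=0x1F
Byte[12]=92: continuation. acc=(acc<<6)|0x12=0x7D2
Completed: cp=U+07D2 (starts at byte 11)
Byte[13]=36: 1-byte ASCII. cp=U+0036

Answer: U+210C8 U+329B U+002F U+4C15 U+07D2 U+0036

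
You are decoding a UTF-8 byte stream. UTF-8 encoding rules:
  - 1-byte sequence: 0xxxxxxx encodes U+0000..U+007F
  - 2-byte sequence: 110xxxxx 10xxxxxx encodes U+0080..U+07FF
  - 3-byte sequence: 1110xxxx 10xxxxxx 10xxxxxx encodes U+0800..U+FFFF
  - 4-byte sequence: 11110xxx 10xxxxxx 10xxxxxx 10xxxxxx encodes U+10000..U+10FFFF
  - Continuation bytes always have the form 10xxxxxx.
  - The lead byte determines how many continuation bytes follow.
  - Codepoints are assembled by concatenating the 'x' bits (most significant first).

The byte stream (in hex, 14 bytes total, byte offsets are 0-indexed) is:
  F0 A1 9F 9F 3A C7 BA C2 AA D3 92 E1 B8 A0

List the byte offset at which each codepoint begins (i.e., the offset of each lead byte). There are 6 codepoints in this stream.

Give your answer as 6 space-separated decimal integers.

Answer: 0 4 5 7 9 11

Derivation:
Byte[0]=F0: 4-byte lead, need 3 cont bytes. acc=0x0
Byte[1]=A1: continuation. acc=(acc<<6)|0x21=0x21
Byte[2]=9F: continuation. acc=(acc<<6)|0x1F=0x85F
Byte[3]=9F: continuation. acc=(acc<<6)|0x1F=0x217DF
Completed: cp=U+217DF (starts at byte 0)
Byte[4]=3A: 1-byte ASCII. cp=U+003A
Byte[5]=C7: 2-byte lead, need 1 cont bytes. acc=0x7
Byte[6]=BA: continuation. acc=(acc<<6)|0x3A=0x1FA
Completed: cp=U+01FA (starts at byte 5)
Byte[7]=C2: 2-byte lead, need 1 cont bytes. acc=0x2
Byte[8]=AA: continuation. acc=(acc<<6)|0x2A=0xAA
Completed: cp=U+00AA (starts at byte 7)
Byte[9]=D3: 2-byte lead, need 1 cont bytes. acc=0x13
Byte[10]=92: continuation. acc=(acc<<6)|0x12=0x4D2
Completed: cp=U+04D2 (starts at byte 9)
Byte[11]=E1: 3-byte lead, need 2 cont bytes. acc=0x1
Byte[12]=B8: continuation. acc=(acc<<6)|0x38=0x78
Byte[13]=A0: continuation. acc=(acc<<6)|0x20=0x1E20
Completed: cp=U+1E20 (starts at byte 11)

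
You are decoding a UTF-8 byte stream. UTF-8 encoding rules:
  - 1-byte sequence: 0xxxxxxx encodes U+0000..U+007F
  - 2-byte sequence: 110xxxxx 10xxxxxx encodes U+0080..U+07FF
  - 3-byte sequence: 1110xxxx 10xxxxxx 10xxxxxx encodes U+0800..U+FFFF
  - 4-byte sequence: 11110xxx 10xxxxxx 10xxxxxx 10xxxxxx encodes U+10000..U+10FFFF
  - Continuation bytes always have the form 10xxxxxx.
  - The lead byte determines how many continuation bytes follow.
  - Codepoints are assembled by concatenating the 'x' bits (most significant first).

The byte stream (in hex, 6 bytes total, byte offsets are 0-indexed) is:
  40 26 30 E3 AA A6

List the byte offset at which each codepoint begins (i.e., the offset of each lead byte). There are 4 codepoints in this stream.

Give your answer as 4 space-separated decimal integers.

Answer: 0 1 2 3

Derivation:
Byte[0]=40: 1-byte ASCII. cp=U+0040
Byte[1]=26: 1-byte ASCII. cp=U+0026
Byte[2]=30: 1-byte ASCII. cp=U+0030
Byte[3]=E3: 3-byte lead, need 2 cont bytes. acc=0x3
Byte[4]=AA: continuation. acc=(acc<<6)|0x2A=0xEA
Byte[5]=A6: continuation. acc=(acc<<6)|0x26=0x3AA6
Completed: cp=U+3AA6 (starts at byte 3)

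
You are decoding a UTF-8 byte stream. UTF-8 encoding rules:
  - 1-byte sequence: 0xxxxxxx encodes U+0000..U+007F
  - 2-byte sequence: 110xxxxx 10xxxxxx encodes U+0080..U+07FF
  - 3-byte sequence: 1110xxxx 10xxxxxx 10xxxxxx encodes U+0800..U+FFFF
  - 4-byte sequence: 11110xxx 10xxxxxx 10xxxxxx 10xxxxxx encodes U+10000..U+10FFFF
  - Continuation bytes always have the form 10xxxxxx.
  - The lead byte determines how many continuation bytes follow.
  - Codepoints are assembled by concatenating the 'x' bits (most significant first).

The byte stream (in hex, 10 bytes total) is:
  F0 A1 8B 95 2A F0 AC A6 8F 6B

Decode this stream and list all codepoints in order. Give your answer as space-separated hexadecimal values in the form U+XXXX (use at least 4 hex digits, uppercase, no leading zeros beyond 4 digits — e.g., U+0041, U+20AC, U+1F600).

Byte[0]=F0: 4-byte lead, need 3 cont bytes. acc=0x0
Byte[1]=A1: continuation. acc=(acc<<6)|0x21=0x21
Byte[2]=8B: continuation. acc=(acc<<6)|0x0B=0x84B
Byte[3]=95: continuation. acc=(acc<<6)|0x15=0x212D5
Completed: cp=U+212D5 (starts at byte 0)
Byte[4]=2A: 1-byte ASCII. cp=U+002A
Byte[5]=F0: 4-byte lead, need 3 cont bytes. acc=0x0
Byte[6]=AC: continuation. acc=(acc<<6)|0x2C=0x2C
Byte[7]=A6: continuation. acc=(acc<<6)|0x26=0xB26
Byte[8]=8F: continuation. acc=(acc<<6)|0x0F=0x2C98F
Completed: cp=U+2C98F (starts at byte 5)
Byte[9]=6B: 1-byte ASCII. cp=U+006B

Answer: U+212D5 U+002A U+2C98F U+006B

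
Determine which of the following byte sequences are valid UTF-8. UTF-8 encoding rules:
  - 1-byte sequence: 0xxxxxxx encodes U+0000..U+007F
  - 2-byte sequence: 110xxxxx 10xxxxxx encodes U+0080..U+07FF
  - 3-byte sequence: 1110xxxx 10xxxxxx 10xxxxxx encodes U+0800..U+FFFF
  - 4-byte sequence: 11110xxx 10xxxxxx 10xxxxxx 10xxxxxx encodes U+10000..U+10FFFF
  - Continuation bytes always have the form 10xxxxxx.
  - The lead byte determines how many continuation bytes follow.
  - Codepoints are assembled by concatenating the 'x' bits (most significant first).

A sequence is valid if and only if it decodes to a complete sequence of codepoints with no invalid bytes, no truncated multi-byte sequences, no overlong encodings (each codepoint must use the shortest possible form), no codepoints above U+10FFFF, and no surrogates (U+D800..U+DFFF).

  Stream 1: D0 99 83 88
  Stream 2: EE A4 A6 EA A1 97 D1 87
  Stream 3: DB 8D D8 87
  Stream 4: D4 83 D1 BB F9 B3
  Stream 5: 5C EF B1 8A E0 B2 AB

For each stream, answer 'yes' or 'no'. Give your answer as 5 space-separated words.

Answer: no yes yes no yes

Derivation:
Stream 1: error at byte offset 2. INVALID
Stream 2: decodes cleanly. VALID
Stream 3: decodes cleanly. VALID
Stream 4: error at byte offset 4. INVALID
Stream 5: decodes cleanly. VALID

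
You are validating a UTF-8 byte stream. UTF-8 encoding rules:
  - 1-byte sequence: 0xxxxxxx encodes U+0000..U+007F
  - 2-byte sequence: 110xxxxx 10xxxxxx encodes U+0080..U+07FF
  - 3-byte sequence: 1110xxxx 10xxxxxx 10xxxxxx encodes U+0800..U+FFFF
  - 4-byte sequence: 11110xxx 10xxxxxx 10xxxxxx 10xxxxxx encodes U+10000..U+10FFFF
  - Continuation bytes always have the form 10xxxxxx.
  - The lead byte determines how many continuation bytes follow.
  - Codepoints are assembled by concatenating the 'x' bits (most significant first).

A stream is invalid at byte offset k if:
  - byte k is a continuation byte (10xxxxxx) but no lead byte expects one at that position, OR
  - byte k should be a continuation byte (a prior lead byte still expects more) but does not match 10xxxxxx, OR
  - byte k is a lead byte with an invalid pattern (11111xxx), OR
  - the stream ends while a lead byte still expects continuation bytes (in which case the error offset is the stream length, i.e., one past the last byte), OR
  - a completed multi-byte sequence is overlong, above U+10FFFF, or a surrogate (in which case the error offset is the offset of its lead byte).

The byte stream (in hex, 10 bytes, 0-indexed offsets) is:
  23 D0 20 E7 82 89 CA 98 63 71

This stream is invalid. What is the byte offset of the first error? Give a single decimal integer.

Answer: 2

Derivation:
Byte[0]=23: 1-byte ASCII. cp=U+0023
Byte[1]=D0: 2-byte lead, need 1 cont bytes. acc=0x10
Byte[2]=20: expected 10xxxxxx continuation. INVALID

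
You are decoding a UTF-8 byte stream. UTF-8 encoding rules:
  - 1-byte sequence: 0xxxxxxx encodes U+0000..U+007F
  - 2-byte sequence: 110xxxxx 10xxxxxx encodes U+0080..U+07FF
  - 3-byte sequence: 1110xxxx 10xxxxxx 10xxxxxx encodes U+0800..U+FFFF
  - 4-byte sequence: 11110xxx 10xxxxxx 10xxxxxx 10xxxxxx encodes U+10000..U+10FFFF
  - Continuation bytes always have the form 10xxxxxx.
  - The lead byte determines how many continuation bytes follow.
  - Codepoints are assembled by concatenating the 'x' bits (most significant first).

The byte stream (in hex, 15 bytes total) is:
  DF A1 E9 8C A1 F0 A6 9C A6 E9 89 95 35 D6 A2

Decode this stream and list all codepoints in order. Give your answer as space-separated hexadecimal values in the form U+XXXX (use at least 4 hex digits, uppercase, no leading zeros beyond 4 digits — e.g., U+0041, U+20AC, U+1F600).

Answer: U+07E1 U+9321 U+26726 U+9255 U+0035 U+05A2

Derivation:
Byte[0]=DF: 2-byte lead, need 1 cont bytes. acc=0x1F
Byte[1]=A1: continuation. acc=(acc<<6)|0x21=0x7E1
Completed: cp=U+07E1 (starts at byte 0)
Byte[2]=E9: 3-byte lead, need 2 cont bytes. acc=0x9
Byte[3]=8C: continuation. acc=(acc<<6)|0x0C=0x24C
Byte[4]=A1: continuation. acc=(acc<<6)|0x21=0x9321
Completed: cp=U+9321 (starts at byte 2)
Byte[5]=F0: 4-byte lead, need 3 cont bytes. acc=0x0
Byte[6]=A6: continuation. acc=(acc<<6)|0x26=0x26
Byte[7]=9C: continuation. acc=(acc<<6)|0x1C=0x99C
Byte[8]=A6: continuation. acc=(acc<<6)|0x26=0x26726
Completed: cp=U+26726 (starts at byte 5)
Byte[9]=E9: 3-byte lead, need 2 cont bytes. acc=0x9
Byte[10]=89: continuation. acc=(acc<<6)|0x09=0x249
Byte[11]=95: continuation. acc=(acc<<6)|0x15=0x9255
Completed: cp=U+9255 (starts at byte 9)
Byte[12]=35: 1-byte ASCII. cp=U+0035
Byte[13]=D6: 2-byte lead, need 1 cont bytes. acc=0x16
Byte[14]=A2: continuation. acc=(acc<<6)|0x22=0x5A2
Completed: cp=U+05A2 (starts at byte 13)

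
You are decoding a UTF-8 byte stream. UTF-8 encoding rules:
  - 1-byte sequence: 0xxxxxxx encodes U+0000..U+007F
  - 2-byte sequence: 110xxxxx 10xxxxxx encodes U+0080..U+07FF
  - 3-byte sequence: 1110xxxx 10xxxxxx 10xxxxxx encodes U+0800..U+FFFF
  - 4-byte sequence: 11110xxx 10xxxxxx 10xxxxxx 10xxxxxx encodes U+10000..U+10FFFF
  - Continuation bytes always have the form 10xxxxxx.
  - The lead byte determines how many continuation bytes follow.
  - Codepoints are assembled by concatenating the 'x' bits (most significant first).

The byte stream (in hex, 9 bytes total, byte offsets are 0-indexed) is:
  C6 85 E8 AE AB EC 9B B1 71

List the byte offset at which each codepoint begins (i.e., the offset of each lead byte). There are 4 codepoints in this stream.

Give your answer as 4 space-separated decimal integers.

Answer: 0 2 5 8

Derivation:
Byte[0]=C6: 2-byte lead, need 1 cont bytes. acc=0x6
Byte[1]=85: continuation. acc=(acc<<6)|0x05=0x185
Completed: cp=U+0185 (starts at byte 0)
Byte[2]=E8: 3-byte lead, need 2 cont bytes. acc=0x8
Byte[3]=AE: continuation. acc=(acc<<6)|0x2E=0x22E
Byte[4]=AB: continuation. acc=(acc<<6)|0x2B=0x8BAB
Completed: cp=U+8BAB (starts at byte 2)
Byte[5]=EC: 3-byte lead, need 2 cont bytes. acc=0xC
Byte[6]=9B: continuation. acc=(acc<<6)|0x1B=0x31B
Byte[7]=B1: continuation. acc=(acc<<6)|0x31=0xC6F1
Completed: cp=U+C6F1 (starts at byte 5)
Byte[8]=71: 1-byte ASCII. cp=U+0071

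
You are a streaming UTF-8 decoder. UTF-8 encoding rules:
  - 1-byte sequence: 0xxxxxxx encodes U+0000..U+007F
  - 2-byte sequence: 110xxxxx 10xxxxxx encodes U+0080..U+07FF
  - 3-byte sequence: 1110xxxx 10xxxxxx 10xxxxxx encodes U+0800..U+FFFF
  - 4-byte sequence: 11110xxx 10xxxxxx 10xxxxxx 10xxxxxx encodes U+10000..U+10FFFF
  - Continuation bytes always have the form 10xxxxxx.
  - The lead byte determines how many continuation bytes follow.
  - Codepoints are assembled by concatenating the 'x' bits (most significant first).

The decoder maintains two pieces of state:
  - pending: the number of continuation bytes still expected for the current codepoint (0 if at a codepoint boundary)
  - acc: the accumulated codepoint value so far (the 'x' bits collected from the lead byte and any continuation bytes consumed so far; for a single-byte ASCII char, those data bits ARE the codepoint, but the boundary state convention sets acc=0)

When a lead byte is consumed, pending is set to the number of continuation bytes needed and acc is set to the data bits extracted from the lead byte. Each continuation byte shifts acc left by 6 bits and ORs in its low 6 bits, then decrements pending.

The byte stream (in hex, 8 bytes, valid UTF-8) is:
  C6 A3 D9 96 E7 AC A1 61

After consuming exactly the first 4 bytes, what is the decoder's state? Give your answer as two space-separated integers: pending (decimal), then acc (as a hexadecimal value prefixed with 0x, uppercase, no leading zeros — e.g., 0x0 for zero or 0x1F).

Byte[0]=C6: 2-byte lead. pending=1, acc=0x6
Byte[1]=A3: continuation. acc=(acc<<6)|0x23=0x1A3, pending=0
Byte[2]=D9: 2-byte lead. pending=1, acc=0x19
Byte[3]=96: continuation. acc=(acc<<6)|0x16=0x656, pending=0

Answer: 0 0x656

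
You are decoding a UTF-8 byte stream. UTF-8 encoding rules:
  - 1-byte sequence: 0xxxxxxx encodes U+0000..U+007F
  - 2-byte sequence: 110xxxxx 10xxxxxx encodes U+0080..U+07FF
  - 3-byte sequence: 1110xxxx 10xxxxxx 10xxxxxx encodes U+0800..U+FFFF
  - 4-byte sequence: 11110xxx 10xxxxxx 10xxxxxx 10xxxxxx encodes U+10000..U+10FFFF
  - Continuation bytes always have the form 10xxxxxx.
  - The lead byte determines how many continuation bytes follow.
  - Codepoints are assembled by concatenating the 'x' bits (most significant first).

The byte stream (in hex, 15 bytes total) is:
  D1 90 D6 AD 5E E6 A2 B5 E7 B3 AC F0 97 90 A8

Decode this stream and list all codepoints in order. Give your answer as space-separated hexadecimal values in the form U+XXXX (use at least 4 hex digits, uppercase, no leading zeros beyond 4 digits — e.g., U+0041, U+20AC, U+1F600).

Answer: U+0450 U+05AD U+005E U+68B5 U+7CEC U+17428

Derivation:
Byte[0]=D1: 2-byte lead, need 1 cont bytes. acc=0x11
Byte[1]=90: continuation. acc=(acc<<6)|0x10=0x450
Completed: cp=U+0450 (starts at byte 0)
Byte[2]=D6: 2-byte lead, need 1 cont bytes. acc=0x16
Byte[3]=AD: continuation. acc=(acc<<6)|0x2D=0x5AD
Completed: cp=U+05AD (starts at byte 2)
Byte[4]=5E: 1-byte ASCII. cp=U+005E
Byte[5]=E6: 3-byte lead, need 2 cont bytes. acc=0x6
Byte[6]=A2: continuation. acc=(acc<<6)|0x22=0x1A2
Byte[7]=B5: continuation. acc=(acc<<6)|0x35=0x68B5
Completed: cp=U+68B5 (starts at byte 5)
Byte[8]=E7: 3-byte lead, need 2 cont bytes. acc=0x7
Byte[9]=B3: continuation. acc=(acc<<6)|0x33=0x1F3
Byte[10]=AC: continuation. acc=(acc<<6)|0x2C=0x7CEC
Completed: cp=U+7CEC (starts at byte 8)
Byte[11]=F0: 4-byte lead, need 3 cont bytes. acc=0x0
Byte[12]=97: continuation. acc=(acc<<6)|0x17=0x17
Byte[13]=90: continuation. acc=(acc<<6)|0x10=0x5D0
Byte[14]=A8: continuation. acc=(acc<<6)|0x28=0x17428
Completed: cp=U+17428 (starts at byte 11)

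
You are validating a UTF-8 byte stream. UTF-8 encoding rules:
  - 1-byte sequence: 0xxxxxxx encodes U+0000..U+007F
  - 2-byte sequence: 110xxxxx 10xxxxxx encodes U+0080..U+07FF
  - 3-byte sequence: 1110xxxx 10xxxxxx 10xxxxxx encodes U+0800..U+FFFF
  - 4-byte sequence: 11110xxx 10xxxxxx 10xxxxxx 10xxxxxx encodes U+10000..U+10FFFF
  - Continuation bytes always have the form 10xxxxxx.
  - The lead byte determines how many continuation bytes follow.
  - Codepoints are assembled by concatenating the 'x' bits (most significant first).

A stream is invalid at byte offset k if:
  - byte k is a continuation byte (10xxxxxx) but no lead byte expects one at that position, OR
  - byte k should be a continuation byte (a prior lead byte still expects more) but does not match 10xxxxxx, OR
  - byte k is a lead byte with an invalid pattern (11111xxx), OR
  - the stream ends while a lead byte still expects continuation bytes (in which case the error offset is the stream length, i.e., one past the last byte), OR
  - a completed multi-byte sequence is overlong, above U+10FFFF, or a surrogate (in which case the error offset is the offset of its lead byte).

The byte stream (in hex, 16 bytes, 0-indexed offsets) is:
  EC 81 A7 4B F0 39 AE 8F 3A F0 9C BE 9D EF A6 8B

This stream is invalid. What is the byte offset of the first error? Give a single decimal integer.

Byte[0]=EC: 3-byte lead, need 2 cont bytes. acc=0xC
Byte[1]=81: continuation. acc=(acc<<6)|0x01=0x301
Byte[2]=A7: continuation. acc=(acc<<6)|0x27=0xC067
Completed: cp=U+C067 (starts at byte 0)
Byte[3]=4B: 1-byte ASCII. cp=U+004B
Byte[4]=F0: 4-byte lead, need 3 cont bytes. acc=0x0
Byte[5]=39: expected 10xxxxxx continuation. INVALID

Answer: 5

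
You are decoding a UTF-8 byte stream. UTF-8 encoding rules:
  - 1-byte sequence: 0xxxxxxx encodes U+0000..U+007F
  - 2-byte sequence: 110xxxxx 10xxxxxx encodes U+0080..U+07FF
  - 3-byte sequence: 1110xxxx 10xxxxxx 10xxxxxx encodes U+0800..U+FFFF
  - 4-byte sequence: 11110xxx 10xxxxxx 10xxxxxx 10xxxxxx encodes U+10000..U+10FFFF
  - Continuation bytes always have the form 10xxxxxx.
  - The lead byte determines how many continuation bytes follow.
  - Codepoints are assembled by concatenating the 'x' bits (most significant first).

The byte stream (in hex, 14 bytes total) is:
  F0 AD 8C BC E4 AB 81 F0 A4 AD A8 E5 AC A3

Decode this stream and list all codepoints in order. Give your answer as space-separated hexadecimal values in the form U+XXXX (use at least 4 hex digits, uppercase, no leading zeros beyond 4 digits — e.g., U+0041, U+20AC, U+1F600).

Byte[0]=F0: 4-byte lead, need 3 cont bytes. acc=0x0
Byte[1]=AD: continuation. acc=(acc<<6)|0x2D=0x2D
Byte[2]=8C: continuation. acc=(acc<<6)|0x0C=0xB4C
Byte[3]=BC: continuation. acc=(acc<<6)|0x3C=0x2D33C
Completed: cp=U+2D33C (starts at byte 0)
Byte[4]=E4: 3-byte lead, need 2 cont bytes. acc=0x4
Byte[5]=AB: continuation. acc=(acc<<6)|0x2B=0x12B
Byte[6]=81: continuation. acc=(acc<<6)|0x01=0x4AC1
Completed: cp=U+4AC1 (starts at byte 4)
Byte[7]=F0: 4-byte lead, need 3 cont bytes. acc=0x0
Byte[8]=A4: continuation. acc=(acc<<6)|0x24=0x24
Byte[9]=AD: continuation. acc=(acc<<6)|0x2D=0x92D
Byte[10]=A8: continuation. acc=(acc<<6)|0x28=0x24B68
Completed: cp=U+24B68 (starts at byte 7)
Byte[11]=E5: 3-byte lead, need 2 cont bytes. acc=0x5
Byte[12]=AC: continuation. acc=(acc<<6)|0x2C=0x16C
Byte[13]=A3: continuation. acc=(acc<<6)|0x23=0x5B23
Completed: cp=U+5B23 (starts at byte 11)

Answer: U+2D33C U+4AC1 U+24B68 U+5B23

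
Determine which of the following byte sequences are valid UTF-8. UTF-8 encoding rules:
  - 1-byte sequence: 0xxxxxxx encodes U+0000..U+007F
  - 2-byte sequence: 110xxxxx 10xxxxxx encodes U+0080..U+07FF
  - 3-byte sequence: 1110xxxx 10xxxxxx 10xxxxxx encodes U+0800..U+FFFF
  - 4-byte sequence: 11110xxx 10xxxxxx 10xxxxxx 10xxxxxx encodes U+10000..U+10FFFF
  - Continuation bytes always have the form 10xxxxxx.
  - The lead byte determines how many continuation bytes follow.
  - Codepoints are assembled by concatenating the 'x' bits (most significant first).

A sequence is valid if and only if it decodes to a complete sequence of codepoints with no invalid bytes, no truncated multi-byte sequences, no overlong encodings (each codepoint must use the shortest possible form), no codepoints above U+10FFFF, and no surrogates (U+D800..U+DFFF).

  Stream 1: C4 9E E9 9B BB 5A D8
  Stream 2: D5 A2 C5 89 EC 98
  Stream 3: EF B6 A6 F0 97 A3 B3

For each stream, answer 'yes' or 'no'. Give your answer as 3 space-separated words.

Answer: no no yes

Derivation:
Stream 1: error at byte offset 7. INVALID
Stream 2: error at byte offset 6. INVALID
Stream 3: decodes cleanly. VALID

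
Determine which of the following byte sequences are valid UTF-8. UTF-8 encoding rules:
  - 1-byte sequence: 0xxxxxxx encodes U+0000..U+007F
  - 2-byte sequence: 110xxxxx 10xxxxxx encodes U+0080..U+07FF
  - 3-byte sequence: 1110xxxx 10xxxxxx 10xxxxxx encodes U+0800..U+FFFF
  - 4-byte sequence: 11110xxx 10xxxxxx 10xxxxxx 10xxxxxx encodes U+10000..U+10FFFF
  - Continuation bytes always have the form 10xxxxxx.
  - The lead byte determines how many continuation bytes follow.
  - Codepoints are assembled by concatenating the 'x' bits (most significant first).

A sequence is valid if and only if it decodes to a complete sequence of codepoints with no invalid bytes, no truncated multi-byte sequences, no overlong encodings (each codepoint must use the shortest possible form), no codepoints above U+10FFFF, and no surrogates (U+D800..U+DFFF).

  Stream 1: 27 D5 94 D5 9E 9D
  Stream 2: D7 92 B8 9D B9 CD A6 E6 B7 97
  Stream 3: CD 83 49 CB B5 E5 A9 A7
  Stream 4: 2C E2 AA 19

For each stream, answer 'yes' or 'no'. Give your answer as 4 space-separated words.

Answer: no no yes no

Derivation:
Stream 1: error at byte offset 5. INVALID
Stream 2: error at byte offset 2. INVALID
Stream 3: decodes cleanly. VALID
Stream 4: error at byte offset 3. INVALID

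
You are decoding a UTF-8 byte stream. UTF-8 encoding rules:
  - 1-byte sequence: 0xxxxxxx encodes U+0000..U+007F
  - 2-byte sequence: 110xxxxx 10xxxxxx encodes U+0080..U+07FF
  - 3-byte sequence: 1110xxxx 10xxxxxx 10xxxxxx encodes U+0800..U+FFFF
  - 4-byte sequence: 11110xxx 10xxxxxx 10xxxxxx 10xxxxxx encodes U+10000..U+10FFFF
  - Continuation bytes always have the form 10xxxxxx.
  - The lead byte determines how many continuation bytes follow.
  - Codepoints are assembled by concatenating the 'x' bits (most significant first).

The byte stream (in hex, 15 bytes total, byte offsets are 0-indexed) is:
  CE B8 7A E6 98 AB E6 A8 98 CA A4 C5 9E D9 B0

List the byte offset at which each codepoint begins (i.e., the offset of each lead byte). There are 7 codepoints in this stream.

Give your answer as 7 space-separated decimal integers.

Answer: 0 2 3 6 9 11 13

Derivation:
Byte[0]=CE: 2-byte lead, need 1 cont bytes. acc=0xE
Byte[1]=B8: continuation. acc=(acc<<6)|0x38=0x3B8
Completed: cp=U+03B8 (starts at byte 0)
Byte[2]=7A: 1-byte ASCII. cp=U+007A
Byte[3]=E6: 3-byte lead, need 2 cont bytes. acc=0x6
Byte[4]=98: continuation. acc=(acc<<6)|0x18=0x198
Byte[5]=AB: continuation. acc=(acc<<6)|0x2B=0x662B
Completed: cp=U+662B (starts at byte 3)
Byte[6]=E6: 3-byte lead, need 2 cont bytes. acc=0x6
Byte[7]=A8: continuation. acc=(acc<<6)|0x28=0x1A8
Byte[8]=98: continuation. acc=(acc<<6)|0x18=0x6A18
Completed: cp=U+6A18 (starts at byte 6)
Byte[9]=CA: 2-byte lead, need 1 cont bytes. acc=0xA
Byte[10]=A4: continuation. acc=(acc<<6)|0x24=0x2A4
Completed: cp=U+02A4 (starts at byte 9)
Byte[11]=C5: 2-byte lead, need 1 cont bytes. acc=0x5
Byte[12]=9E: continuation. acc=(acc<<6)|0x1E=0x15E
Completed: cp=U+015E (starts at byte 11)
Byte[13]=D9: 2-byte lead, need 1 cont bytes. acc=0x19
Byte[14]=B0: continuation. acc=(acc<<6)|0x30=0x670
Completed: cp=U+0670 (starts at byte 13)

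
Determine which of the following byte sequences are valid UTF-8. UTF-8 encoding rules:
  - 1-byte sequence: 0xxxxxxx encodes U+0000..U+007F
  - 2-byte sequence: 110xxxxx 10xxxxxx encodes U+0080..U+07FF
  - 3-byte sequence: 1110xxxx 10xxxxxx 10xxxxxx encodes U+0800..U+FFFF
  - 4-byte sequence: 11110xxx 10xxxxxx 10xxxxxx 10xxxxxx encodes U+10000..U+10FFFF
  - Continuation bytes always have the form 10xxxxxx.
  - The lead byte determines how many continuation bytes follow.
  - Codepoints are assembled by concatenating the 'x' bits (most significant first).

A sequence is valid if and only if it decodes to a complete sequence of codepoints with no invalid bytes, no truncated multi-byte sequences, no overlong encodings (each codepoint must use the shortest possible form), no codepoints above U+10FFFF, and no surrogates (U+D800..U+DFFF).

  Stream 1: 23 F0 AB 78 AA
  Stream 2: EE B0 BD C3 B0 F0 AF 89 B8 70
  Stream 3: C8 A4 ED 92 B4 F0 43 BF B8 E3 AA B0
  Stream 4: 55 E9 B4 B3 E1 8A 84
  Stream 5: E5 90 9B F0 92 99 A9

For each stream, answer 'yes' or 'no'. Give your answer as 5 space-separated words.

Stream 1: error at byte offset 3. INVALID
Stream 2: decodes cleanly. VALID
Stream 3: error at byte offset 6. INVALID
Stream 4: decodes cleanly. VALID
Stream 5: decodes cleanly. VALID

Answer: no yes no yes yes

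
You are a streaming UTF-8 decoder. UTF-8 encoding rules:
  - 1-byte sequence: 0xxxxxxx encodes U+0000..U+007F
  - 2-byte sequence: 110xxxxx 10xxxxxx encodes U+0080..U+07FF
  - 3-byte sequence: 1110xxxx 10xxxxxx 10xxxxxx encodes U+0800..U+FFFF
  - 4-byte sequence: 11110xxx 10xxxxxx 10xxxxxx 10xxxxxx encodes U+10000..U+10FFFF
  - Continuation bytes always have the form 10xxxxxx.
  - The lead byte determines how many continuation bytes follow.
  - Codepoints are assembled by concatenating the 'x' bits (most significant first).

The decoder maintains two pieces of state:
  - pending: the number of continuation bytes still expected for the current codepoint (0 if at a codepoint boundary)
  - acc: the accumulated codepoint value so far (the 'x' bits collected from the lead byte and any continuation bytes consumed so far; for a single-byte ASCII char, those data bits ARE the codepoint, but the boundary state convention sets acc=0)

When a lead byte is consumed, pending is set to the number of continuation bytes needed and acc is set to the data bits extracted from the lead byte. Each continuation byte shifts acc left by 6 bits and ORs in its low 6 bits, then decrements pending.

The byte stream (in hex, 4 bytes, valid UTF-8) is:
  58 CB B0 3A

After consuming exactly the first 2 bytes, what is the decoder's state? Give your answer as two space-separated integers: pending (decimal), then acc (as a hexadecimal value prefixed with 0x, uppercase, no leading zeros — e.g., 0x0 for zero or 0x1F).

Byte[0]=58: 1-byte. pending=0, acc=0x0
Byte[1]=CB: 2-byte lead. pending=1, acc=0xB

Answer: 1 0xB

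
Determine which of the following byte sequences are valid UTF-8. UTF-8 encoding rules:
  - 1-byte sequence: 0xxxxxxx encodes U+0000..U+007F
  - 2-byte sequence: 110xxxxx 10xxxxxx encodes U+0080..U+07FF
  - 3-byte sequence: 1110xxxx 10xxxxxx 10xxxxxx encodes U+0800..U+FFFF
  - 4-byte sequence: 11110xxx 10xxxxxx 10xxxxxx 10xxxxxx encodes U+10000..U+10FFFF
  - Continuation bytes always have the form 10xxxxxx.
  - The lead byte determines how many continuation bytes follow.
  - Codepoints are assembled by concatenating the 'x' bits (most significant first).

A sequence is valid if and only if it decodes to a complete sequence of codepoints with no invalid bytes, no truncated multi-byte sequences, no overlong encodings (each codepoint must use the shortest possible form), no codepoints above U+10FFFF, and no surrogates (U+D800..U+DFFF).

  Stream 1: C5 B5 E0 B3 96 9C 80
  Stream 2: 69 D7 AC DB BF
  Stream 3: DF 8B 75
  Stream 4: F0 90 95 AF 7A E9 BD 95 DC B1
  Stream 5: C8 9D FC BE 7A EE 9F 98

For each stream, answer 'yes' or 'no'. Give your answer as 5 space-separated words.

Answer: no yes yes yes no

Derivation:
Stream 1: error at byte offset 5. INVALID
Stream 2: decodes cleanly. VALID
Stream 3: decodes cleanly. VALID
Stream 4: decodes cleanly. VALID
Stream 5: error at byte offset 2. INVALID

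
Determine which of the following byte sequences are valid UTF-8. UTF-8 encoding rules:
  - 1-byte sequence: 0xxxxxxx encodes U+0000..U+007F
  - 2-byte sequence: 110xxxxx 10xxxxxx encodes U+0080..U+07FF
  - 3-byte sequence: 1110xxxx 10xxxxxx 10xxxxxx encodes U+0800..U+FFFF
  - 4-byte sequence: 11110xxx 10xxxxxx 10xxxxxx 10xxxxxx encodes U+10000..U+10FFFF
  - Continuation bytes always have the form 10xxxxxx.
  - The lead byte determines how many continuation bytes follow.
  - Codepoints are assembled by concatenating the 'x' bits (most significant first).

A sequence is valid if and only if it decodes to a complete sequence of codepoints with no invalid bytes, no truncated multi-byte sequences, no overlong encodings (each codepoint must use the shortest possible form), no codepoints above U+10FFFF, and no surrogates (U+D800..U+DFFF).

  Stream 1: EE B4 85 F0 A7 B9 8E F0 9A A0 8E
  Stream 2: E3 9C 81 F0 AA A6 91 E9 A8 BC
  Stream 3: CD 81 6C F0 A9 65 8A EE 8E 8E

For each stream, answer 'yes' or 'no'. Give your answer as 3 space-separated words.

Answer: yes yes no

Derivation:
Stream 1: decodes cleanly. VALID
Stream 2: decodes cleanly. VALID
Stream 3: error at byte offset 5. INVALID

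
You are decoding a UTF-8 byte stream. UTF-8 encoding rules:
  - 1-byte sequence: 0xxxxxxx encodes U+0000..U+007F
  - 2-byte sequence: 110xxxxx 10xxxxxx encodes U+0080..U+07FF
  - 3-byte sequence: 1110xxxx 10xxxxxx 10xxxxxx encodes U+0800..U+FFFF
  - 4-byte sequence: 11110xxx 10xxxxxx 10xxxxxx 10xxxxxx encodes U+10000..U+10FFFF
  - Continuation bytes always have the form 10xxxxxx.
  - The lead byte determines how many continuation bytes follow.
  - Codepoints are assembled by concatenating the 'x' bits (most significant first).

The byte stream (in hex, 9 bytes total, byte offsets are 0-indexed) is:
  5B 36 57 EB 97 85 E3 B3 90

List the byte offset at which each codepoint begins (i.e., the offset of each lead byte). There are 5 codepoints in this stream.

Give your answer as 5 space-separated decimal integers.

Byte[0]=5B: 1-byte ASCII. cp=U+005B
Byte[1]=36: 1-byte ASCII. cp=U+0036
Byte[2]=57: 1-byte ASCII. cp=U+0057
Byte[3]=EB: 3-byte lead, need 2 cont bytes. acc=0xB
Byte[4]=97: continuation. acc=(acc<<6)|0x17=0x2D7
Byte[5]=85: continuation. acc=(acc<<6)|0x05=0xB5C5
Completed: cp=U+B5C5 (starts at byte 3)
Byte[6]=E3: 3-byte lead, need 2 cont bytes. acc=0x3
Byte[7]=B3: continuation. acc=(acc<<6)|0x33=0xF3
Byte[8]=90: continuation. acc=(acc<<6)|0x10=0x3CD0
Completed: cp=U+3CD0 (starts at byte 6)

Answer: 0 1 2 3 6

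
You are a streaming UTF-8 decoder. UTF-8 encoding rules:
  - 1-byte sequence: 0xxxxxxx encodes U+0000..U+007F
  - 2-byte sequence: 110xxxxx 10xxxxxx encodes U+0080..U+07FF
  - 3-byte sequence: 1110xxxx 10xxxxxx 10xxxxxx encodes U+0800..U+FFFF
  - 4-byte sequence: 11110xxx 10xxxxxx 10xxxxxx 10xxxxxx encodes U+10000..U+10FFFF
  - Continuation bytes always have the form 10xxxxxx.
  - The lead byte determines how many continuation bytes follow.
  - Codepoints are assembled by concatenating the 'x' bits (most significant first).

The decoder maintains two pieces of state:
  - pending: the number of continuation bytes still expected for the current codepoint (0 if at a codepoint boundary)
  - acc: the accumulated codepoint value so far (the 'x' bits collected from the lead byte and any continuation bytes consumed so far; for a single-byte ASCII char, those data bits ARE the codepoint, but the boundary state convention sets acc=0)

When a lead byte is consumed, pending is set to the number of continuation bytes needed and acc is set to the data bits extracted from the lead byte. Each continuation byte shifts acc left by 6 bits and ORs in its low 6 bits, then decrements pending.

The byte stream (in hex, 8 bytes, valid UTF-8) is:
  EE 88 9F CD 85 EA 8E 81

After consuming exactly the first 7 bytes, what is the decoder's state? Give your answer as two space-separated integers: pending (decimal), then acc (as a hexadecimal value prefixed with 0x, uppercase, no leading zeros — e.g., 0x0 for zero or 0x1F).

Byte[0]=EE: 3-byte lead. pending=2, acc=0xE
Byte[1]=88: continuation. acc=(acc<<6)|0x08=0x388, pending=1
Byte[2]=9F: continuation. acc=(acc<<6)|0x1F=0xE21F, pending=0
Byte[3]=CD: 2-byte lead. pending=1, acc=0xD
Byte[4]=85: continuation. acc=(acc<<6)|0x05=0x345, pending=0
Byte[5]=EA: 3-byte lead. pending=2, acc=0xA
Byte[6]=8E: continuation. acc=(acc<<6)|0x0E=0x28E, pending=1

Answer: 1 0x28E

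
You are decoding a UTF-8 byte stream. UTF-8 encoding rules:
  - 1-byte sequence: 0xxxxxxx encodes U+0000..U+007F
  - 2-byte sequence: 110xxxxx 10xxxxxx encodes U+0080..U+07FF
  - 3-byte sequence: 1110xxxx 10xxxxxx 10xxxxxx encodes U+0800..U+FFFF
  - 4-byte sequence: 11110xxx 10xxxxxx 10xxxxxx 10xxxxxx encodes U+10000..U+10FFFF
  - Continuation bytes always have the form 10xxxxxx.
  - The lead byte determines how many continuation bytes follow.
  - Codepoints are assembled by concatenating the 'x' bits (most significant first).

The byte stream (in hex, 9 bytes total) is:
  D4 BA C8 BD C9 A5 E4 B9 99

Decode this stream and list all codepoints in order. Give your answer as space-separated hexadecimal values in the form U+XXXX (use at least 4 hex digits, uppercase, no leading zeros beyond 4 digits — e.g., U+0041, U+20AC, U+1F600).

Byte[0]=D4: 2-byte lead, need 1 cont bytes. acc=0x14
Byte[1]=BA: continuation. acc=(acc<<6)|0x3A=0x53A
Completed: cp=U+053A (starts at byte 0)
Byte[2]=C8: 2-byte lead, need 1 cont bytes. acc=0x8
Byte[3]=BD: continuation. acc=(acc<<6)|0x3D=0x23D
Completed: cp=U+023D (starts at byte 2)
Byte[4]=C9: 2-byte lead, need 1 cont bytes. acc=0x9
Byte[5]=A5: continuation. acc=(acc<<6)|0x25=0x265
Completed: cp=U+0265 (starts at byte 4)
Byte[6]=E4: 3-byte lead, need 2 cont bytes. acc=0x4
Byte[7]=B9: continuation. acc=(acc<<6)|0x39=0x139
Byte[8]=99: continuation. acc=(acc<<6)|0x19=0x4E59
Completed: cp=U+4E59 (starts at byte 6)

Answer: U+053A U+023D U+0265 U+4E59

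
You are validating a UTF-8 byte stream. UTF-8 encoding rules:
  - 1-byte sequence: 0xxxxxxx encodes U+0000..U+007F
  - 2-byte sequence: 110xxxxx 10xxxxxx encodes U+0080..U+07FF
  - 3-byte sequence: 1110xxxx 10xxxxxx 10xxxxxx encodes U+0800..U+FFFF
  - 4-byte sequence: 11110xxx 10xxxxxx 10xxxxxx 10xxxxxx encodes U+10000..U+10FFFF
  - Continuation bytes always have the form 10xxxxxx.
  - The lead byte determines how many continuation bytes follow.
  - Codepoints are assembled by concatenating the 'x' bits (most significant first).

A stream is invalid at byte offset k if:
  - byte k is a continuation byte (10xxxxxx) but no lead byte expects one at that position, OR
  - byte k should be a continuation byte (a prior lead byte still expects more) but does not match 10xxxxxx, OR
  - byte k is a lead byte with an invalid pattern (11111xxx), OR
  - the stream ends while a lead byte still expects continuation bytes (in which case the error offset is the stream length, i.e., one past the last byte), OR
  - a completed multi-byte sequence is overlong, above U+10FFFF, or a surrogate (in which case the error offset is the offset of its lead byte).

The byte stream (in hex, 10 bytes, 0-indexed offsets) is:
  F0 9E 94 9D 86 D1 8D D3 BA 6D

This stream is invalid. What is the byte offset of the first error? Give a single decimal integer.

Answer: 4

Derivation:
Byte[0]=F0: 4-byte lead, need 3 cont bytes. acc=0x0
Byte[1]=9E: continuation. acc=(acc<<6)|0x1E=0x1E
Byte[2]=94: continuation. acc=(acc<<6)|0x14=0x794
Byte[3]=9D: continuation. acc=(acc<<6)|0x1D=0x1E51D
Completed: cp=U+1E51D (starts at byte 0)
Byte[4]=86: INVALID lead byte (not 0xxx/110x/1110/11110)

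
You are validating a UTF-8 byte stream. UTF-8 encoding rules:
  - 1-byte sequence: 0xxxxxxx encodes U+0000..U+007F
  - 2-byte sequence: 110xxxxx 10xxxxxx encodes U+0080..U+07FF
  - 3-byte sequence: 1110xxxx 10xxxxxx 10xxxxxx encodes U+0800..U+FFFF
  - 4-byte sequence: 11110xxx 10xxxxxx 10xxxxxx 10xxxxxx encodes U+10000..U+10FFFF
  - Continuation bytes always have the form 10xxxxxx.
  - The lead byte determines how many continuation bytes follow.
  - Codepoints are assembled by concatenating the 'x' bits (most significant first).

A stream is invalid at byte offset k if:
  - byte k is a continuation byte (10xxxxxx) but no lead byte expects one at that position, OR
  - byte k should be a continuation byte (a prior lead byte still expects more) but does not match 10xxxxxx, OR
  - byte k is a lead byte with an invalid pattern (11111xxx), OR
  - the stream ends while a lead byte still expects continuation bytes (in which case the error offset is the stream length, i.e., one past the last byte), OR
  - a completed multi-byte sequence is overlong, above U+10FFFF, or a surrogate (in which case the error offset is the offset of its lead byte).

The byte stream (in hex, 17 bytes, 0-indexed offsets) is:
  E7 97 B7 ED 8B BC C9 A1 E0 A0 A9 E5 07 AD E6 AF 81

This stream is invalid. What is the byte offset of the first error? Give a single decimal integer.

Answer: 12

Derivation:
Byte[0]=E7: 3-byte lead, need 2 cont bytes. acc=0x7
Byte[1]=97: continuation. acc=(acc<<6)|0x17=0x1D7
Byte[2]=B7: continuation. acc=(acc<<6)|0x37=0x75F7
Completed: cp=U+75F7 (starts at byte 0)
Byte[3]=ED: 3-byte lead, need 2 cont bytes. acc=0xD
Byte[4]=8B: continuation. acc=(acc<<6)|0x0B=0x34B
Byte[5]=BC: continuation. acc=(acc<<6)|0x3C=0xD2FC
Completed: cp=U+D2FC (starts at byte 3)
Byte[6]=C9: 2-byte lead, need 1 cont bytes. acc=0x9
Byte[7]=A1: continuation. acc=(acc<<6)|0x21=0x261
Completed: cp=U+0261 (starts at byte 6)
Byte[8]=E0: 3-byte lead, need 2 cont bytes. acc=0x0
Byte[9]=A0: continuation. acc=(acc<<6)|0x20=0x20
Byte[10]=A9: continuation. acc=(acc<<6)|0x29=0x829
Completed: cp=U+0829 (starts at byte 8)
Byte[11]=E5: 3-byte lead, need 2 cont bytes. acc=0x5
Byte[12]=07: expected 10xxxxxx continuation. INVALID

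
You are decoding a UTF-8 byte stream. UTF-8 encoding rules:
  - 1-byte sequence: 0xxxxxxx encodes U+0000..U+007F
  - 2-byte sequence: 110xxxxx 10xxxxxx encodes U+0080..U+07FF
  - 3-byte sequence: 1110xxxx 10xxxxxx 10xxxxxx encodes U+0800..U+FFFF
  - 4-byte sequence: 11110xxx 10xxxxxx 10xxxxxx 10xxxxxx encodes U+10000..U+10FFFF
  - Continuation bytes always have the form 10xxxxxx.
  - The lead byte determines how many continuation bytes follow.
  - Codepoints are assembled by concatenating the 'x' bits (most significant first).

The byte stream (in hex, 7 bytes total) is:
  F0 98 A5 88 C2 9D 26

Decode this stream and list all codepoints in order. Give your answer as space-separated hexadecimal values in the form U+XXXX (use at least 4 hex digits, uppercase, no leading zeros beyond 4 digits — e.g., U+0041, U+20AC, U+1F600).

Byte[0]=F0: 4-byte lead, need 3 cont bytes. acc=0x0
Byte[1]=98: continuation. acc=(acc<<6)|0x18=0x18
Byte[2]=A5: continuation. acc=(acc<<6)|0x25=0x625
Byte[3]=88: continuation. acc=(acc<<6)|0x08=0x18948
Completed: cp=U+18948 (starts at byte 0)
Byte[4]=C2: 2-byte lead, need 1 cont bytes. acc=0x2
Byte[5]=9D: continuation. acc=(acc<<6)|0x1D=0x9D
Completed: cp=U+009D (starts at byte 4)
Byte[6]=26: 1-byte ASCII. cp=U+0026

Answer: U+18948 U+009D U+0026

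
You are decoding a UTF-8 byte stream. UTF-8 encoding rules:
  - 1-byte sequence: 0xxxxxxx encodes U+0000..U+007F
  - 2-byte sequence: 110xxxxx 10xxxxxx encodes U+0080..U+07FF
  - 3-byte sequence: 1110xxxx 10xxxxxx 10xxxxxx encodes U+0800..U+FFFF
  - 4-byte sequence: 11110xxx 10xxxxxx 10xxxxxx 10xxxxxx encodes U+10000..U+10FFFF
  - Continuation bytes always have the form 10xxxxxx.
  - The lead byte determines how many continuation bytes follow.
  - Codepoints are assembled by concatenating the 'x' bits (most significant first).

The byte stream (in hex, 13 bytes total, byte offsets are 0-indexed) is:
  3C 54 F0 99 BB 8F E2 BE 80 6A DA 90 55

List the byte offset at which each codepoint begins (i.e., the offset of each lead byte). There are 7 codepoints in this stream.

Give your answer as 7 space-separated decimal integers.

Byte[0]=3C: 1-byte ASCII. cp=U+003C
Byte[1]=54: 1-byte ASCII. cp=U+0054
Byte[2]=F0: 4-byte lead, need 3 cont bytes. acc=0x0
Byte[3]=99: continuation. acc=(acc<<6)|0x19=0x19
Byte[4]=BB: continuation. acc=(acc<<6)|0x3B=0x67B
Byte[5]=8F: continuation. acc=(acc<<6)|0x0F=0x19ECF
Completed: cp=U+19ECF (starts at byte 2)
Byte[6]=E2: 3-byte lead, need 2 cont bytes. acc=0x2
Byte[7]=BE: continuation. acc=(acc<<6)|0x3E=0xBE
Byte[8]=80: continuation. acc=(acc<<6)|0x00=0x2F80
Completed: cp=U+2F80 (starts at byte 6)
Byte[9]=6A: 1-byte ASCII. cp=U+006A
Byte[10]=DA: 2-byte lead, need 1 cont bytes. acc=0x1A
Byte[11]=90: continuation. acc=(acc<<6)|0x10=0x690
Completed: cp=U+0690 (starts at byte 10)
Byte[12]=55: 1-byte ASCII. cp=U+0055

Answer: 0 1 2 6 9 10 12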